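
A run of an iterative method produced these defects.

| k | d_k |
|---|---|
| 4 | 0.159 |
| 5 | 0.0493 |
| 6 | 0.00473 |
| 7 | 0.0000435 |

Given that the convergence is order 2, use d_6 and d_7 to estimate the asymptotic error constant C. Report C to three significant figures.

1.94

C ≈ d_7 / d_6^2
  = 0.0000435 / (0.00473)^2
  = 0.0000435 / 2.23729e-05 ≈ 1.9443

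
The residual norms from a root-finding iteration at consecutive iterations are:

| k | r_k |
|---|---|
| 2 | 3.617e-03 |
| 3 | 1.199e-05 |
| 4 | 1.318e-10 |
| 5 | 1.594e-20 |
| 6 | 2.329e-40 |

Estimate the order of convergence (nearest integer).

2

Consecutive ratios: r_6/r_5 = 2.329e-40/1.594e-20 = 1.4611e-20, r_5/r_4 = 1.594e-20/1.318e-10 = 1.20941e-10.
p ≈ ln(1.4611e-20)/ln(1.20941e-10) = -45.6725/-22.8357 ≈ 2.00.
So the convergence is quadratic (order 2).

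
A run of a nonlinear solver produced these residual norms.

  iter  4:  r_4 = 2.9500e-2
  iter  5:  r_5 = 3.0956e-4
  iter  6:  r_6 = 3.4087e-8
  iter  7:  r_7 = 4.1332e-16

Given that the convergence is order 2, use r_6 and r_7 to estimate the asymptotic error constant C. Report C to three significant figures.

C ≈ r_7 / r_6^2
  = 4.1332e-16 / (3.4087e-8)^2
  = 4.1332e-16 / 1.16192e-15 ≈ 0.35572

0.356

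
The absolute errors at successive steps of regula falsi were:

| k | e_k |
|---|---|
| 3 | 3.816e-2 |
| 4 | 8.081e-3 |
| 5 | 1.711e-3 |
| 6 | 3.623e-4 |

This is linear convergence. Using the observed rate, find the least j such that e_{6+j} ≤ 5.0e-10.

9

Rate ρ ≈ e_6/e_5 = 3.623e-4/1.711e-3 = 0.2117.
After j more steps, e_{6+j} ≈ 3.623e-4·ρ^j; need ρ^j ≤ 5.0e-10/3.623e-4 = 1.38007e-06.
j ≥ ln(1.38007e-06)/ln(0.2117) = -13.4934/-1.55259 = 8.691.
So 9 more iterations are needed.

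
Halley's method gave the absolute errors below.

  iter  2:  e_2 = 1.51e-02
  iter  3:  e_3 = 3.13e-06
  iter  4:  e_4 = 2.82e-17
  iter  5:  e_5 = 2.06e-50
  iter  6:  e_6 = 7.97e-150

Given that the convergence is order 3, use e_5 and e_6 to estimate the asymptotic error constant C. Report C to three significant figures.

0.912

C ≈ e_6 / e_5^3
  = 7.97e-150 / (2.06e-50)^3
  = 7.97e-150 / 8.74182e-150 ≈ 0.91171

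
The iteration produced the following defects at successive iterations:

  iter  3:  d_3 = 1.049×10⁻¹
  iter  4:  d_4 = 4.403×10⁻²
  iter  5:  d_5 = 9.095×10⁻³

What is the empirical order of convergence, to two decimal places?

1.82

p ≈ ln(d_5/d_4) / ln(d_4/d_3)
  = ln(9.095×10⁻³/4.403×10⁻²) / ln(4.403×10⁻²/1.049×10⁻¹)
  = ln(0.206564) / ln(0.419733)
  = -1.57714 / -0.86814 ≈ 1.81669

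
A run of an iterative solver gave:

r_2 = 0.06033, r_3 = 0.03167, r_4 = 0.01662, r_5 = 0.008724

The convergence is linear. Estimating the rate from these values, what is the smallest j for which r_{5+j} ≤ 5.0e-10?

Rate ρ ≈ r_5/r_4 = 0.008724/0.01662 = 0.5249.
After j more steps, r_{5+j} ≈ 0.008724·ρ^j; need ρ^j ≤ 5.0e-10/0.008724 = 5.73132e-08.
j ≥ ln(5.73132e-08)/ln(0.5249) = -16.6747/-0.64455 = 25.870.
So 26 more iterations are needed.

26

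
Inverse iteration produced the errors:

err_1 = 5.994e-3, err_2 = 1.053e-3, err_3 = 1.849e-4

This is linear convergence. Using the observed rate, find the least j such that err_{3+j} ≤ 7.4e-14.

13

Rate ρ ≈ err_3/err_2 = 1.849e-4/1.053e-3 = 0.1756.
After j more steps, err_{3+j} ≈ 1.849e-4·ρ^j; need ρ^j ≤ 7.4e-14/1.849e-4 = 4.00216e-10.
j ≥ ln(4.00216e-10)/ln(0.1756) = -21.6390/-1.73955 = 12.439.
So 13 more iterations are needed.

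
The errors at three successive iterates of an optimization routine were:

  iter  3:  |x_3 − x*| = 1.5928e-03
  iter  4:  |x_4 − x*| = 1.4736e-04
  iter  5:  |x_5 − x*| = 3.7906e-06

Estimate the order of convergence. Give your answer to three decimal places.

p ≈ ln(|x_5 − x*|/|x_4 − x*|) / ln(|x_4 − x*|/|x_3 − x*|)
  = ln(3.7906e-06/1.4736e-04) / ln(1.4736e-04/1.5928e-03)
  = ln(0.0257234) / ln(0.0925163)
  = -3.660354 / -2.380370 ≈ 1.537725

1.538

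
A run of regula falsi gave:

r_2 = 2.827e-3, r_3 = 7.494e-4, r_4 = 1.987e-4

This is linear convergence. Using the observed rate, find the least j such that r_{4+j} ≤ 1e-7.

6

Rate ρ ≈ r_4/r_3 = 1.987e-4/7.494e-4 = 0.2651.
After j more steps, r_{4+j} ≈ 1.987e-4·ρ^j; need ρ^j ≤ 1e-7/1.987e-4 = 0.000503271.
j ≥ ln(0.000503271)/ln(0.2651) = -7.5944/-1.32765 = 5.720.
So 6 more iterations are needed.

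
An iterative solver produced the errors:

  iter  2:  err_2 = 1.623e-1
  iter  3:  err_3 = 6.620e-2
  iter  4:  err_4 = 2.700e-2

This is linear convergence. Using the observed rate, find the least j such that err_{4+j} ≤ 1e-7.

Rate ρ ≈ err_4/err_3 = 2.700e-2/6.620e-2 = 0.4079.
After j more steps, err_{4+j} ≈ 2.700e-2·ρ^j; need ρ^j ≤ 1e-7/2.700e-2 = 3.7037e-06.
j ≥ ln(3.7037e-06)/ln(0.4079) = -12.5062/-0.89673 = 13.946.
So 14 more iterations are needed.

14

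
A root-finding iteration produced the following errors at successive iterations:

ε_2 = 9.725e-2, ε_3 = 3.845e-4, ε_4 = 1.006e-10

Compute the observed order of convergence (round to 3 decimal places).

2.739

p ≈ ln(ε_4/ε_3) / ln(ε_3/ε_2)
  = ln(1.006e-10/3.845e-4) / ln(3.845e-4/9.725e-2)
  = ln(2.61638e-07) / ln(0.00395373)
  = -15.156304 / -5.533096 ≈ 2.739209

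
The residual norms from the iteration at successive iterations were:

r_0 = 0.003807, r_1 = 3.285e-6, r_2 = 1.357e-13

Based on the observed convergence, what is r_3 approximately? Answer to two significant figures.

First estimate the order: p ≈ ln(r_2/r_1) / ln(r_1/r_0) = ln(1.357e-13/3.285e-6)/ln(3.285e-6/0.003807) = ln(4.1309e-08)/ln(0.000862884) ≈ 2.4099.
Then r_3 ≈ r_2·(r_2/r_1)^p = 1.357e-13·(4.1309e-08)^2.4099 = 1.357e-13·1.60475e-18 ≈ 2.178e-31.

2.2e-31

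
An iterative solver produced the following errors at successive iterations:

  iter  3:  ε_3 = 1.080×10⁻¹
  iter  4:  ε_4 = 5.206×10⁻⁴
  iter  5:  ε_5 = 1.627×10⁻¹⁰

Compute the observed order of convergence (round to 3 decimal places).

2.808

p ≈ ln(ε_5/ε_4) / ln(ε_4/ε_3)
  = ln(1.627×10⁻¹⁰/5.206×10⁻⁴) / ln(5.206×10⁻⁴/1.080×10⁻¹)
  = ln(3.12524e-07) / ln(0.00482037)
  = -14.978585 / -5.334905 ≈ 2.807657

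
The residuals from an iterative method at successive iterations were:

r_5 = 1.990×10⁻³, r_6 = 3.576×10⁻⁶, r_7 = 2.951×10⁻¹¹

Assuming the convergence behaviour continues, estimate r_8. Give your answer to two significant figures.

1.1e-20

First estimate the order: p ≈ ln(r_7/r_6) / ln(r_6/r_5) = ln(2.951×10⁻¹¹/3.576×10⁻⁶)/ln(3.576×10⁻⁶/1.990×10⁻³) = ln(8.25224e-06)/ln(0.00179698) ≈ 1.8516.
Then r_8 ≈ r_7·(r_7/r_6)^p = 2.951×10⁻¹¹·(8.25224e-06)^1.8516 = 2.951×10⁻¹¹·3.86834e-10 ≈ 1.142e-20.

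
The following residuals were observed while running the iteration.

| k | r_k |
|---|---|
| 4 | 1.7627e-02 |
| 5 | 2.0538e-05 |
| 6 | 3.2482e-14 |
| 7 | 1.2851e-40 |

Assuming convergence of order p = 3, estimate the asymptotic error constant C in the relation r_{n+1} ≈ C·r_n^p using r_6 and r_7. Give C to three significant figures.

3.75

C ≈ r_7 / r_6^3
  = 1.2851e-40 / (3.2482e-14)^3
  = 1.2851e-40 / 3.42711e-41 ≈ 3.7498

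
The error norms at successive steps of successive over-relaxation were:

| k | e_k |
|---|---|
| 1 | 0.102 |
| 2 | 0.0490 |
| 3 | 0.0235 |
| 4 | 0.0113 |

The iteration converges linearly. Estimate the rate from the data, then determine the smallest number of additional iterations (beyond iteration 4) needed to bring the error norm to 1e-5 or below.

10

Rate ρ ≈ e_4/e_3 = 0.0113/0.0235 = 0.4809.
After j more steps, e_{4+j} ≈ 0.0113·ρ^j; need ρ^j ≤ 1e-5/0.0113 = 0.000884956.
j ≥ ln(0.000884956)/ln(0.4809) = -7.0300/-0.73210 = 9.603.
So 10 more iterations are needed.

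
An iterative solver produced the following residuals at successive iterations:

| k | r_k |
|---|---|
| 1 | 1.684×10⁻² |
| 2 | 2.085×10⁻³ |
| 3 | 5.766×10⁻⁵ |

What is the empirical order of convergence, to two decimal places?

p ≈ ln(r_3/r_2) / ln(r_2/r_1)
  = ln(5.766×10⁻⁵/2.085×10⁻³) / ln(2.085×10⁻³/1.684×10⁻²)
  = ln(0.0276547) / ln(0.123812)
  = -3.58796 / -2.08899 ≈ 1.71756

1.72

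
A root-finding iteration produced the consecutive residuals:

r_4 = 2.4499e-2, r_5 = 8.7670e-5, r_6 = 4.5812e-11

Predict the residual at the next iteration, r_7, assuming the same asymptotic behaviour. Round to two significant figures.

3.4e-27

First estimate the order: p ≈ ln(r_6/r_5) / ln(r_5/r_4) = ln(4.5812e-11/8.7670e-5)/ln(8.7670e-5/2.4499e-2) = ln(5.2255e-07)/ln(0.00357851) ≈ 2.5679.
Then r_7 ≈ r_6·(r_6/r_5)^p = 4.5812e-11·(5.2255e-07)^2.5679 = 4.5812e-11·7.39232e-17 ≈ 3.387e-27.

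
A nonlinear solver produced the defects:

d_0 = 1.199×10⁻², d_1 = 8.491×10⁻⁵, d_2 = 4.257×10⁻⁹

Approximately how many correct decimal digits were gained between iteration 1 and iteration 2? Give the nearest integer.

Digits gained ≈ log₁₀(d_1/d_2) = log₁₀(8.491×10⁻⁵/4.257×10⁻⁹) = log₁₀(19946) ≈ 4.300.

4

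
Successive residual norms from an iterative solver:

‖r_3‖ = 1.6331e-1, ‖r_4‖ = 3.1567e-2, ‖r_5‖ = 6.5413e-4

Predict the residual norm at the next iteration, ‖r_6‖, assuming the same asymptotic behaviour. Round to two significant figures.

7.0e-8

First estimate the order: p ≈ ln(‖r_5‖/‖r_4‖) / ln(‖r_4‖/‖r_3‖) = ln(6.5413e-4/3.1567e-2)/ln(3.1567e-2/1.6331e-1) = ln(0.020722)/ln(0.193295) ≈ 2.3587.
Then ‖r_6‖ ≈ ‖r_5‖·(‖r_5‖/‖r_4‖)^p = 6.5413e-4·(0.020722)^2.3587 = 6.5413e-4·0.000106897 ≈ 6.992e-08.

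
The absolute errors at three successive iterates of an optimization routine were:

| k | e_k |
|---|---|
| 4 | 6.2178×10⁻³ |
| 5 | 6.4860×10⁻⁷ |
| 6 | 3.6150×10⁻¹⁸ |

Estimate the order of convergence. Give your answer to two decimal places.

p ≈ ln(e_6/e_5) / ln(e_5/e_4)
  = ln(3.6150×10⁻¹⁸/6.4860×10⁻⁷) / ln(6.4860×10⁻⁷/6.2178×10⁻³)
  = ln(5.57354e-12) / ln(0.000104313)
  = -25.91299 / -9.16811 ≈ 2.82643

2.83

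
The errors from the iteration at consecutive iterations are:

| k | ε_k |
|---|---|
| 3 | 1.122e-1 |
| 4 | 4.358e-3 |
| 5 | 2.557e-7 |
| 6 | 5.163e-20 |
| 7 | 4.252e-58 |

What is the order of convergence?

Consecutive ratios: ε_7/ε_6 = 4.252e-58/5.163e-20 = 8.23552e-39, ε_6/ε_5 = 5.163e-20/2.557e-7 = 2.01916e-13.
p ≈ ln(8.23552e-39)/ln(2.01916e-13) = -87.6924/-29.2309 ≈ 3.00.
So the convergence is cubic (order 3).

3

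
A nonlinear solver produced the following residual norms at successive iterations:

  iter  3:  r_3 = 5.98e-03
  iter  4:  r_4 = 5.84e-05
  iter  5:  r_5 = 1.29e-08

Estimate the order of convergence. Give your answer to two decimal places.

1.82

p ≈ ln(r_5/r_4) / ln(r_4/r_3)
  = ln(1.29e-08/5.84e-05) / ln(5.84e-05/5.98e-03)
  = ln(0.00022089) / ln(0.00976589)
  = -8.41785 / -4.62886 ≈ 1.81856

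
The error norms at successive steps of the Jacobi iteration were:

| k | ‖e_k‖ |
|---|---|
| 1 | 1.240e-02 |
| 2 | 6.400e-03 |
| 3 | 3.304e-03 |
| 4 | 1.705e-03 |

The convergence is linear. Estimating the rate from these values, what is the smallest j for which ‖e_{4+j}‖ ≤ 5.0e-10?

Rate ρ ≈ ‖e_4‖/‖e_3‖ = 1.705e-03/3.304e-03 = 0.5160.
After j more steps, ‖e_{4+j}‖ ≈ 1.705e-03·ρ^j; need ρ^j ≤ 5.0e-10/1.705e-03 = 2.93255e-07.
j ≥ ln(2.93255e-07)/ln(0.5160) = -15.0422/-0.66165 = 22.734.
So 23 more iterations are needed.

23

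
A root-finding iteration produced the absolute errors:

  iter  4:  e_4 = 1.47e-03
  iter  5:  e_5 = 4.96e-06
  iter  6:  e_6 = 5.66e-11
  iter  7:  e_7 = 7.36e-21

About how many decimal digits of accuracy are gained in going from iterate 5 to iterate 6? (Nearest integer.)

Digits gained ≈ log₁₀(e_5/e_6) = log₁₀(4.96e-06/5.66e-11) = log₁₀(87632.5) ≈ 4.943.

5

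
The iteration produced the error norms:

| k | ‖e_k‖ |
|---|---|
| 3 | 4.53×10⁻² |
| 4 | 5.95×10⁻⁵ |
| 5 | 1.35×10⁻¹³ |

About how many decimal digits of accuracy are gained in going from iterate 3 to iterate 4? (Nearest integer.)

3

Digits gained ≈ log₁₀(‖e_3‖/‖e_4‖) = log₁₀(4.53×10⁻²/5.95×10⁻⁵) = log₁₀(761.345) ≈ 2.882.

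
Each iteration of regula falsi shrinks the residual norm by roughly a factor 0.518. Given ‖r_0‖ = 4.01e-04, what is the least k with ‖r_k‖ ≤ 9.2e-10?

After k steps, ‖r_k‖ ≈ 4.01e-04·0.518^k.
Need 0.518^k ≤ 9.2e-10/4.01e-04 = 2.29426e-06.
k ≥ ln(2.29426e-06)/ln(0.518) = -12.9851/-0.65778 = 19.741.
Smallest integer k = 20.

20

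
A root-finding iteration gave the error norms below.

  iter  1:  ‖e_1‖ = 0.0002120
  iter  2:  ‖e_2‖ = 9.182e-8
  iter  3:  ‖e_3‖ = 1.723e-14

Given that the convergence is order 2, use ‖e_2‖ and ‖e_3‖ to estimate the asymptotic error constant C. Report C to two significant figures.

2.0

C ≈ ‖e_3‖ / ‖e_2‖^2
  = 1.723e-14 / (9.182e-8)^2
  = 1.723e-14 / 8.43091e-15 ≈ 2.0437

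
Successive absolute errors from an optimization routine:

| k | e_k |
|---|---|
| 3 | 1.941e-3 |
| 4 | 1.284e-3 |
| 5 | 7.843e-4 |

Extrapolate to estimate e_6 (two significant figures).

First estimate the order: p ≈ ln(e_5/e_4) / ln(e_4/e_3) = ln(7.843e-4/1.284e-3)/ln(1.284e-3/1.941e-3) = ln(0.610826)/ln(0.661515) ≈ 1.1929.
Then e_6 ≈ e_5·(e_5/e_4)^p = 7.843e-4·(0.610826)^1.1929 = 7.843e-4·0.555419 ≈ 0.0004356.

4.4e-4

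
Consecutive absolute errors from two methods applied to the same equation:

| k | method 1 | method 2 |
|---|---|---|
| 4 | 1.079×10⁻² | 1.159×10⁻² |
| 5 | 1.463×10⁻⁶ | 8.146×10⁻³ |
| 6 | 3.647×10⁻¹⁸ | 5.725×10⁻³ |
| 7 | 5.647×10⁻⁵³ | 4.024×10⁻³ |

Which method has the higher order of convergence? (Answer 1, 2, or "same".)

1

Method 1: p ≈ ln(5.647×10⁻⁵³/3.647×10⁻¹⁸)/ln(3.647×10⁻¹⁸/1.463×10⁻⁶) ≈ 3.00.
Method 2: p ≈ ln(4.024×10⁻³/5.725×10⁻³)/ln(5.725×10⁻³/8.146×10⁻³) ≈ 1.00.
Method 1 has the higher order (≈3.0 vs ≈1.0).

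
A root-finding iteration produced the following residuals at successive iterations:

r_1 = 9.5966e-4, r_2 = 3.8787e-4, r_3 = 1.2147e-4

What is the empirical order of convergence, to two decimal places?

p ≈ ln(r_3/r_2) / ln(r_2/r_1)
  = ln(1.2147e-4/3.8787e-4) / ln(3.8787e-4/9.5966e-4)
  = ln(0.313172) / ln(0.404174)
  = -1.16100 / -0.90591 ≈ 1.28158

1.28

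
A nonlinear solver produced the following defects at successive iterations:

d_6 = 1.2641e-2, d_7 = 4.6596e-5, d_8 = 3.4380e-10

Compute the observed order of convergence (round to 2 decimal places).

p ≈ ln(d_8/d_7) / ln(d_7/d_6)
  = ln(3.4380e-10/4.6596e-5) / ln(4.6596e-5/1.2641e-2)
  = ln(7.37832e-06) / ln(0.0036861)
  = -11.81696 / -5.60319 ≈ 2.10897

2.11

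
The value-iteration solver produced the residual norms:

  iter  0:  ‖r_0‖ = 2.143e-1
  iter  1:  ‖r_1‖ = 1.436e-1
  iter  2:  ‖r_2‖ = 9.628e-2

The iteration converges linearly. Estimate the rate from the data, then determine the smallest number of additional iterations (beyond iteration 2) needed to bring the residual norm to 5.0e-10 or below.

48

Rate ρ ≈ ‖r_2‖/‖r_1‖ = 9.628e-2/1.436e-1 = 0.6705.
After j more steps, ‖r_{2+j}‖ ≈ 9.628e-2·ρ^j; need ρ^j ≤ 5.0e-10/9.628e-2 = 5.19319e-09.
j ≥ ln(5.19319e-09)/ln(0.6705) = -19.0759/-0.39973 = 47.722.
So 48 more iterations are needed.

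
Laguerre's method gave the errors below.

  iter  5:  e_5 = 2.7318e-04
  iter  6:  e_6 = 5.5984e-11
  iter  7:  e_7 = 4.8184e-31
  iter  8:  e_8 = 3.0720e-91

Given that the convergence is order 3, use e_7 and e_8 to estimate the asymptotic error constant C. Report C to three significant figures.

C ≈ e_8 / e_7^3
  = 3.0720e-91 / (4.8184e-31)^3
  = 3.0720e-91 / 1.11869e-91 ≈ 2.7461

2.75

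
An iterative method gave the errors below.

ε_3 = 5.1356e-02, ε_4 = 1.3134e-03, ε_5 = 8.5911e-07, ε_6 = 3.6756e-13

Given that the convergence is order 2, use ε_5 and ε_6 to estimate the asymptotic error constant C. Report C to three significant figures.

C ≈ ε_6 / ε_5^2
  = 3.6756e-13 / (8.5911e-07)^2
  = 3.6756e-13 / 7.3807e-13 ≈ 0.498

0.498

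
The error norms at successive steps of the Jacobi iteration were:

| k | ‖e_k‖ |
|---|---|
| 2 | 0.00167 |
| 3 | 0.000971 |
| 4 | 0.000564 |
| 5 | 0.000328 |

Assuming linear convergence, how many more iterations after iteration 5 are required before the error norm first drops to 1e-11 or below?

32

Rate ρ ≈ ‖e_5‖/‖e_4‖ = 0.000328/0.000564 = 0.5816.
After j more steps, ‖e_{5+j}‖ ≈ 0.000328·ρ^j; need ρ^j ≤ 1e-11/0.000328 = 3.04878e-08.
j ≥ ln(3.04878e-08)/ln(0.5816) = -17.3059/-0.54197 = 31.931.
So 32 more iterations are needed.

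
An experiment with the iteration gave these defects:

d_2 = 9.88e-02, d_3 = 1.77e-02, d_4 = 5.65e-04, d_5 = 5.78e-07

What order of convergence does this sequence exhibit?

Consecutive ratios: d_5/d_4 = 5.78e-07/5.65e-04 = 0.00102301, d_4/d_3 = 5.65e-04/1.77e-02 = 0.0319209.
p ≈ ln(0.00102301)/ln(0.0319209) = -6.8850/-3.4445 ≈ 2.00.
So the convergence is quadratic (order 2).

2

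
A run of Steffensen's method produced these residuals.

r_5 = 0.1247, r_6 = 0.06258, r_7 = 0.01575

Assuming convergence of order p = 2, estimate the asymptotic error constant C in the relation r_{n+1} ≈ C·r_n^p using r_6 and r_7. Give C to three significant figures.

4.02

C ≈ r_7 / r_6^2
  = 0.01575 / (0.06258)^2
  = 0.01575 / 0.00391626 ≈ 4.0217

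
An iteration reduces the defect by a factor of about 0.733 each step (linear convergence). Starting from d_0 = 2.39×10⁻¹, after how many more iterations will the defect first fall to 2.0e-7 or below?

46

After k steps, d_k ≈ 2.39×10⁻¹·0.733^k.
Need 0.733^k ≤ 2.0e-7/2.39×10⁻¹ = 8.3682e-07.
k ≥ ln(8.3682e-07)/ln(0.733) = -13.9937/-0.31061 = 45.052.
Smallest integer k = 46.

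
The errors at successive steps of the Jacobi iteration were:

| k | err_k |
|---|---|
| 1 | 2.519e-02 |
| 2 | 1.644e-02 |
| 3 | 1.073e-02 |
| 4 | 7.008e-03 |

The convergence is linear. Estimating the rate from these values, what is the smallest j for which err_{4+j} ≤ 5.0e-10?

Rate ρ ≈ err_4/err_3 = 7.008e-03/1.073e-02 = 0.6531.
After j more steps, err_{4+j} ≈ 7.008e-03·ρ^j; need ρ^j ≤ 5.0e-10/7.008e-03 = 7.1347e-08.
j ≥ ln(7.1347e-08)/ln(0.6531) = -16.4557/-0.42603 = 38.626.
So 39 more iterations are needed.

39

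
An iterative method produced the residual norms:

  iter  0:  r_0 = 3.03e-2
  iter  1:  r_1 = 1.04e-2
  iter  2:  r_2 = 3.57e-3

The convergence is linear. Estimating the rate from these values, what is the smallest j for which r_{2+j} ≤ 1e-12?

21

Rate ρ ≈ r_2/r_1 = 3.57e-3/1.04e-2 = 0.3433.
After j more steps, r_{2+j} ≈ 3.57e-3·ρ^j; need ρ^j ≤ 1e-12/3.57e-3 = 2.80112e-10.
j ≥ ln(2.80112e-10)/ln(0.3433) = -21.9958/-1.06915 = 20.573.
So 21 more iterations are needed.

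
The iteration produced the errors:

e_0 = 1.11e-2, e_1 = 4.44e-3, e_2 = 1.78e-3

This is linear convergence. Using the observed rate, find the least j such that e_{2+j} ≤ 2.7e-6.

8

Rate ρ ≈ e_2/e_1 = 1.78e-3/4.44e-3 = 0.4009.
After j more steps, e_{2+j} ≈ 1.78e-3·ρ^j; need ρ^j ≤ 2.7e-6/1.78e-3 = 0.00151685.
j ≥ ln(0.00151685)/ln(0.4009) = -6.4911/-0.91404 = 7.102.
So 8 more iterations are needed.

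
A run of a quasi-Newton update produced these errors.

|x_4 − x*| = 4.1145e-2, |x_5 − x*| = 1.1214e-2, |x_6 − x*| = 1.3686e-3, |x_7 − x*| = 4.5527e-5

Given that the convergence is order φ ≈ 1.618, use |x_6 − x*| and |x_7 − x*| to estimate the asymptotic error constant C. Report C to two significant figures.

2.0

C ≈ |x_7 − x*| / |x_6 − x*|^1.618
  = 4.5527e-5 / (1.3686e-3)^1.618
  = 4.5527e-5 / 2.32539e-05 ≈ 1.9578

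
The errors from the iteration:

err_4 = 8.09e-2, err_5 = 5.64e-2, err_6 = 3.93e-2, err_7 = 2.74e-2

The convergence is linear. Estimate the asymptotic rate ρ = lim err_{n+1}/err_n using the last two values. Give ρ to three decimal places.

ρ ≈ err_7/err_6 = 2.74e-2/3.93e-2 = 0.69720

0.697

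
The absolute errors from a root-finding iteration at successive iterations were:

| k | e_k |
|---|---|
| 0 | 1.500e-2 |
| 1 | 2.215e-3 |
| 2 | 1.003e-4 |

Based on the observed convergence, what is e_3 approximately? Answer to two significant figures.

6.7e-7

First estimate the order: p ≈ ln(e_2/e_1) / ln(e_1/e_0) = ln(1.003e-4/2.215e-3)/ln(2.215e-3/1.500e-2) = ln(0.0452822)/ln(0.147667) ≈ 1.6180.
Then e_3 ≈ e_2·(e_2/e_1)^p = 1.003e-4·(0.0452822)^1.6180 = 1.003e-4·0.00668791 ≈ 6.708e-07.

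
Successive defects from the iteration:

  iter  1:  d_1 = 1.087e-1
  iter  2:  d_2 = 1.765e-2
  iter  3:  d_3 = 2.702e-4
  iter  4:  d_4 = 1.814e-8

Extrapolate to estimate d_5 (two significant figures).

4.6e-18

First estimate the order: p ≈ ln(d_4/d_3) / ln(d_3/d_2) = ln(1.814e-8/2.702e-4)/ln(2.702e-4/1.765e-2) = ln(6.71355e-05)/ln(0.0153088) ≈ 2.2991.
Then d_5 ≈ d_4·(d_4/d_3)^p = 1.814e-8·(6.71355e-05)^2.2991 = 1.814e-8·2.54534e-10 ≈ 4.617e-18.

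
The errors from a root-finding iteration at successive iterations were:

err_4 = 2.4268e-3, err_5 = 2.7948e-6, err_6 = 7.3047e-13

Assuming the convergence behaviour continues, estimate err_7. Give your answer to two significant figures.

1.3e-27

First estimate the order: p ≈ ln(err_6/err_5) / ln(err_5/err_4) = ln(7.3047e-13/2.7948e-6)/ln(2.7948e-6/2.4268e-3) = ln(2.61368e-07)/ln(0.00115164) ≈ 2.2400.
Then err_7 ≈ err_6·(err_6/err_5)^p = 7.3047e-13·(2.61368e-07)^2.2400 = 7.3047e-13·1.7974e-15 ≈ 1.313e-27.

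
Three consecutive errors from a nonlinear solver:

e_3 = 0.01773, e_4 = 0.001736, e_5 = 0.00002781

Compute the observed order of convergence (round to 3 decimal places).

p ≈ ln(e_5/e_4) / ln(e_4/e_3)
  = ln(0.00002781/0.001736) / ln(0.001736/0.01773)
  = ln(0.0160196) / ln(0.0979131)
  = -4.133942 / -2.323675 ≈ 1.779053

1.779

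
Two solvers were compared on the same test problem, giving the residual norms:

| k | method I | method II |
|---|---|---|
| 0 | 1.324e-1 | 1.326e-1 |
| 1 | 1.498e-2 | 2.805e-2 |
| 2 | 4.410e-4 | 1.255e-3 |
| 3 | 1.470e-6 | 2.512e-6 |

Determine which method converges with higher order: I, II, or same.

Method I: p ≈ ln(1.470e-6/4.410e-4)/ln(4.410e-4/1.498e-2) ≈ 1.62.
Method II: p ≈ ln(2.512e-6/1.255e-3)/ln(1.255e-3/2.805e-2) ≈ 2.00.
Method II has the higher order (≈2.0 vs ≈1.6).

II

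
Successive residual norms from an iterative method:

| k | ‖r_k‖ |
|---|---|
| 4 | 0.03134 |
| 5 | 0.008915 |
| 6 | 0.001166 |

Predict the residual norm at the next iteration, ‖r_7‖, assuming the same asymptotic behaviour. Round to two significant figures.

4.3e-5

First estimate the order: p ≈ ln(‖r_6‖/‖r_5‖) / ln(‖r_5‖/‖r_4‖) = ln(0.001166/0.008915)/ln(0.008915/0.03134) = ln(0.130791)/ln(0.284461) ≈ 1.6181.
Then ‖r_7‖ ≈ ‖r_6‖·(‖r_6‖/‖r_5‖)^p = 0.001166·(0.130791)^1.6181 = 0.001166·0.0371993 ≈ 4.337e-05.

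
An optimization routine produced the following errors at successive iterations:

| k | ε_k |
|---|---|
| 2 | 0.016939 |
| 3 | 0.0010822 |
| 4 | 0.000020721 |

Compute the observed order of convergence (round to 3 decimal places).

1.438

p ≈ ln(ε_4/ε_3) / ln(ε_3/ε_2)
  = ln(0.000020721/0.0010822) / ln(0.0010822/0.016939)
  = ln(0.0191471) / ln(0.0638881)
  = -3.955604 / -2.750622 ≈ 1.438076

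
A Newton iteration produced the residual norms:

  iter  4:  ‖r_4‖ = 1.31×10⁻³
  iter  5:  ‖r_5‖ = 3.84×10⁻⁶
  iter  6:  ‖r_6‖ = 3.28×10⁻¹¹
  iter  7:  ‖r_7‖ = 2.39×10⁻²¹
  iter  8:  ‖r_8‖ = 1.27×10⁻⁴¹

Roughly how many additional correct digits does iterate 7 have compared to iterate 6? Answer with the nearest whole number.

Digits gained ≈ log₁₀(‖r_6‖/‖r_7‖) = log₁₀(3.28×10⁻¹¹/2.39×10⁻²¹) = log₁₀(1.37238e+10) ≈ 10.137.

10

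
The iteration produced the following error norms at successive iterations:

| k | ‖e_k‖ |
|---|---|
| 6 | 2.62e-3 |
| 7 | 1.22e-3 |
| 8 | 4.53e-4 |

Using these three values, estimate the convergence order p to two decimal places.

p ≈ ln(‖e_8‖/‖e_7‖) / ln(‖e_7‖/‖e_6‖)
  = ln(4.53e-4/1.22e-3) / ln(1.22e-3/2.62e-3)
  = ln(0.371311) / ln(0.465649)
  = -0.99072 / -0.76432 ≈ 1.29621

1.30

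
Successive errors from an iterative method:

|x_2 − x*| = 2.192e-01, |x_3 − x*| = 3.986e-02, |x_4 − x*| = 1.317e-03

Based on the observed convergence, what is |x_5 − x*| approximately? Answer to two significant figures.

First estimate the order: p ≈ ln(|x_4 − x*|/|x_3 − x*|) / ln(|x_3 − x*|/|x_2 − x*|) = ln(1.317e-03/3.986e-02)/ln(3.986e-02/2.192e-01) = ln(0.0330406)/ln(0.181843) ≈ 2.0005.
Then |x_5 − x*| ≈ |x_4 − x*|·(|x_4 − x*|/|x_3 − x*|)^p = 1.317e-03·(0.0330406)^2.0005 = 1.317e-03·0.00108982 ≈ 1.435e-06.

1.4e-6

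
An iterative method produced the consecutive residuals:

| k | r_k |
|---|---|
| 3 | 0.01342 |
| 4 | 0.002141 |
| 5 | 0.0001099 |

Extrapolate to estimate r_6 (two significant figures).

9.0e-7

First estimate the order: p ≈ ln(r_5/r_4) / ln(r_4/r_3) = ln(0.0001099/0.002141)/ln(0.002141/0.01342) = ln(0.0513312)/ln(0.159538) ≈ 1.6178.
Then r_6 ≈ r_5·(r_5/r_4)^p = 0.0001099·(0.0513312)^1.6178 = 0.0001099·0.008197 ≈ 9.009e-07.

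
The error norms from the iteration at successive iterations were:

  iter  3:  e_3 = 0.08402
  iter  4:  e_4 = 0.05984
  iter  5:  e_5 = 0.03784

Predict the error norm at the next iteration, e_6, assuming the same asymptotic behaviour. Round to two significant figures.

2.0e-2

First estimate the order: p ≈ ln(e_5/e_4) / ln(e_4/e_3) = ln(0.03784/0.05984)/ln(0.05984/0.08402) = ln(0.632353)/ln(0.712211) ≈ 1.3504.
Then e_6 ≈ e_5·(e_5/e_4)^p = 0.03784·(0.632353)^1.3504 = 0.03784·0.538537 ≈ 0.02038.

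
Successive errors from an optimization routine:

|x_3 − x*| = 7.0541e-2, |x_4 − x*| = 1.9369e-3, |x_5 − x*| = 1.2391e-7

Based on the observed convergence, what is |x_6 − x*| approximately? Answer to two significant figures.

First estimate the order: p ≈ ln(|x_5 − x*|/|x_4 − x*|) / ln(|x_4 − x*|/|x_3 − x*|) = ln(1.2391e-7/1.9369e-3)/ln(1.9369e-3/7.0541e-2) = ln(6.39734e-05)/ln(0.0274578) ≈ 2.6862.
Then |x_6 − x*| ≈ |x_5 − x*|·(|x_5 − x*|/|x_4 − x*|)^p = 1.2391e-7·(6.39734e-05)^2.6862 = 1.2391e-7·5.42095e-12 ≈ 6.717e-19.

6.7e-19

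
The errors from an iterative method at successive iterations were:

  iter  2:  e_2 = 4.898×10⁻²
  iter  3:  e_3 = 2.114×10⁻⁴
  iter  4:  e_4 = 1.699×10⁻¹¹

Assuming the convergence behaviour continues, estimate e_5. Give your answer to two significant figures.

8.8e-33

First estimate the order: p ≈ ln(e_4/e_3) / ln(e_3/e_2) = ln(1.699×10⁻¹¹/2.114×10⁻⁴)/ln(2.114×10⁻⁴/4.898×10⁻²) = ln(8.0369e-08)/ln(0.00431605) ≈ 3.0001.
Then e_5 ≈ e_4·(e_4/e_3)^p = 1.699×10⁻¹¹·(8.0369e-08)^3.0001 = 1.699×10⁻¹¹·5.1827e-22 ≈ 8.805e-33.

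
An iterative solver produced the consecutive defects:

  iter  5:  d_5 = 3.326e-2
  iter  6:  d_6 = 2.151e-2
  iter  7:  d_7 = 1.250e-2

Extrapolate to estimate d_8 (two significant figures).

6.4e-3

First estimate the order: p ≈ ln(d_7/d_6) / ln(d_6/d_5) = ln(1.250e-2/2.151e-2)/ln(2.151e-2/3.326e-2) = ln(0.581125)/ln(0.646723) ≈ 1.2454.
Then d_8 ≈ d_7·(d_7/d_6)^p = 1.250e-2·(0.581125)^1.2454 = 1.250e-2·0.508653 ≈ 0.006358.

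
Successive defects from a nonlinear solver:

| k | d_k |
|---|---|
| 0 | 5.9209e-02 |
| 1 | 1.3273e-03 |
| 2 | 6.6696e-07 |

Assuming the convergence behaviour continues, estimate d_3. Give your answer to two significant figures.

1.7e-13

First estimate the order: p ≈ ln(d_2/d_1) / ln(d_1/d_0) = ln(6.6696e-07/1.3273e-03)/ln(1.3273e-03/5.9209e-02) = ln(0.000502494)/ln(0.0224172) ≈ 2.0000.
Then d_3 ≈ d_2·(d_2/d_1)^p = 6.6696e-07·(0.000502494)^2.0000 = 6.6696e-07·2.525e-07 ≈ 1.684e-13.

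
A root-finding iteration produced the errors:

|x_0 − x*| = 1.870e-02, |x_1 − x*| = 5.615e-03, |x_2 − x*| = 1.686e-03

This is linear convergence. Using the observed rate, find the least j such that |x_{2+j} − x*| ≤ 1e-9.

Rate ρ ≈ |x_2 − x*|/|x_1 − x*| = 1.686e-03/5.615e-03 = 0.3003.
After j more steps, |x_{2+j} − x*| ≈ 1.686e-03·ρ^j; need ρ^j ≤ 1e-9/1.686e-03 = 5.9312e-07.
j ≥ ln(5.9312e-07)/ln(0.3003) = -14.3379/-1.20297 = 11.919.
So 12 more iterations are needed.

12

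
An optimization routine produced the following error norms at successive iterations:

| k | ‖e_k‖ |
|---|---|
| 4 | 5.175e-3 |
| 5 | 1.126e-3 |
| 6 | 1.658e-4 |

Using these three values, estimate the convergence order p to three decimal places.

p ≈ ln(‖e_6‖/‖e_5‖) / ln(‖e_5‖/‖e_4‖)
  = ln(1.658e-4/1.126e-3) / ln(1.126e-3/5.175e-3)
  = ln(0.147247) / ln(0.217585)
  = -1.915644 / -1.525166 ≈ 1.256023

1.256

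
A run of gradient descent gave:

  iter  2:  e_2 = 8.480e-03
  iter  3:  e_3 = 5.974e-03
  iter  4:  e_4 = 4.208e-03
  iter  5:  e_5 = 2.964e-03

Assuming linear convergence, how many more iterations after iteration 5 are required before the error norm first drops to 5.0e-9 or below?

Rate ρ ≈ e_5/e_4 = 2.964e-03/4.208e-03 = 0.7044.
After j more steps, e_{5+j} ≈ 2.964e-03·ρ^j; need ρ^j ≤ 5.0e-9/2.964e-03 = 1.68691e-06.
j ≥ ln(1.68691e-06)/ln(0.7044) = -13.2926/-0.35041 = 37.934.
So 38 more iterations are needed.

38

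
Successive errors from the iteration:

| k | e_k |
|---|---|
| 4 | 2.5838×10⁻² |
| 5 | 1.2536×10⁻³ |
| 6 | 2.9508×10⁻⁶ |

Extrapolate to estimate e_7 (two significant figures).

1.6e-11

First estimate the order: p ≈ ln(e_6/e_5) / ln(e_5/e_4) = ln(2.9508×10⁻⁶/1.2536×10⁻³)/ln(1.2536×10⁻³/2.5838×10⁻²) = ln(0.00235386)/ln(0.0485177) ≈ 2.0000.
Then e_7 ≈ e_6·(e_6/e_5)^p = 2.9508×10⁻⁶·(0.00235386)^2.0000 = 2.9508×10⁻⁶·5.54066e-06 ≈ 1.635e-11.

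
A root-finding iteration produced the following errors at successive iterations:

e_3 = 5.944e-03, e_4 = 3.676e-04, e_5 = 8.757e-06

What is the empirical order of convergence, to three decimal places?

p ≈ ln(e_5/e_4) / ln(e_4/e_3)
  = ln(8.757e-06/3.676e-04) / ln(3.676e-04/5.944e-03)
  = ln(0.0238221) / ln(0.0618439)
  = -3.737142 / -2.783142 ≈ 1.342778

1.343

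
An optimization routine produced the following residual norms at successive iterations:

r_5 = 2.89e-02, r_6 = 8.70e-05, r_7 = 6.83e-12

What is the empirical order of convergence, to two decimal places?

p ≈ ln(r_7/r_6) / ln(r_6/r_5)
  = ln(6.83e-12/8.70e-05) / ln(8.70e-05/2.89e-02)
  = ln(7.85057e-08) / ln(0.00301038)
  = -16.36009 / -5.80569 ≈ 2.81794

2.82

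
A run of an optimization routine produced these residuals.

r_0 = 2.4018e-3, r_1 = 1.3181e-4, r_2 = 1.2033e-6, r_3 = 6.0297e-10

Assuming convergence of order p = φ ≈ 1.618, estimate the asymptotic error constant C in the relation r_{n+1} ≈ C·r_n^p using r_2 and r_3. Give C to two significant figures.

C ≈ r_3 / r_2^1.618
  = 6.0297e-10 / (1.2033e-6)^1.618
  = 6.0297e-10 / 2.64268e-10 ≈ 2.2817

2.3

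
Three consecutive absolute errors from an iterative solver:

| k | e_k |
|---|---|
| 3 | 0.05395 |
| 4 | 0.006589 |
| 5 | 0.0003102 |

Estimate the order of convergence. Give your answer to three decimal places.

p ≈ ln(e_5/e_4) / ln(e_4/e_3)
  = ln(0.0003102/0.006589) / ln(0.006589/0.05395)
  = ln(0.0470785) / ln(0.122132)
  = -3.055939 / -2.102653 ≈ 1.453373

1.453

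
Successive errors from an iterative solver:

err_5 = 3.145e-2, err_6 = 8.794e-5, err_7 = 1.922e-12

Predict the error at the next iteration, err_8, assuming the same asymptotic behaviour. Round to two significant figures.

First estimate the order: p ≈ ln(err_7/err_6) / ln(err_6/err_5) = ln(1.922e-12/8.794e-5)/ln(8.794e-5/3.145e-2) = ln(2.18558e-08)/ln(0.00279618) ≈ 3.0001.
Then err_8 ≈ err_7·(err_7/err_6)^p = 1.922e-12·(2.18558e-08)^3.0001 = 1.922e-12·1.04216e-23 ≈ 2.003e-35.

2.0e-35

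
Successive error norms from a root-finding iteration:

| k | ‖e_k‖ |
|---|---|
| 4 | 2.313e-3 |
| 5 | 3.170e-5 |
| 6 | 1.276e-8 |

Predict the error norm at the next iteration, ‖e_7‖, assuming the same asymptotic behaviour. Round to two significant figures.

First estimate the order: p ≈ ln(‖e_6‖/‖e_5‖) / ln(‖e_5‖/‖e_4‖) = ln(1.276e-8/3.170e-5)/ln(3.170e-5/2.313e-3) = ln(0.000402524)/ln(0.0137051) ≈ 1.8223.
Then ‖e_7‖ ≈ ‖e_6‖·(‖e_6‖/‖e_5‖)^p = 1.276e-8·(0.000402524)^1.8223 = 1.276e-8·6.49998e-07 ≈ 8.294e-15.

8.3e-15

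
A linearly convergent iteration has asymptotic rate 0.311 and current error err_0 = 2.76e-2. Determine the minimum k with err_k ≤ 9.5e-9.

After k steps, err_k ≈ 2.76e-2·0.311^k.
Need 0.311^k ≤ 9.5e-9/2.76e-2 = 3.44203e-07.
k ≥ ln(3.44203e-07)/ln(0.311) = -14.8820/-1.16796 = 12.742.
Smallest integer k = 13.

13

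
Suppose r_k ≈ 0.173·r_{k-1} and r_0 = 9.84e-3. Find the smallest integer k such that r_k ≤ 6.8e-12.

After k steps, r_k ≈ 9.84e-3·0.173^k.
Need 0.173^k ≤ 6.8e-12/9.84e-3 = 6.91057e-10.
k ≥ ln(6.91057e-10)/ln(0.173) = -21.0928/-1.75446 = 12.022.
Smallest integer k = 13.

13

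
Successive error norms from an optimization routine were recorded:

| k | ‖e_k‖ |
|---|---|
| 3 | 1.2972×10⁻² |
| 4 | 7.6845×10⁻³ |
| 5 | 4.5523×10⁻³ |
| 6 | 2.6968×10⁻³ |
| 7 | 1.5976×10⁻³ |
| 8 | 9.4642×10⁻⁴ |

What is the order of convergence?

1

Consecutive ratios: ‖e_8‖/‖e_7‖ = 9.4642×10⁻⁴/1.5976×10⁻³ = 0.592401, ‖e_7‖/‖e_6‖ = 1.5976×10⁻³/2.6968×10⁻³ = 0.592406.
p ≈ ln(0.592401)/ln(0.592406) = -0.5236/-0.5236 ≈ 1.00.
So the convergence is linear (order 1).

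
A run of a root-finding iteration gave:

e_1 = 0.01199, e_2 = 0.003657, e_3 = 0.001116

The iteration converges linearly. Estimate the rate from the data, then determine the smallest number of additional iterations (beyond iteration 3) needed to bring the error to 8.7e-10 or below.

Rate ρ ≈ e_3/e_2 = 0.001116/0.003657 = 0.3052.
After j more steps, e_{3+j} ≈ 0.001116·ρ^j; need ρ^j ≤ 8.7e-10/0.001116 = 7.7957e-07.
j ≥ ln(7.7957e-07)/ln(0.3052) = -14.0645/-1.18679 = 11.851.
So 12 more iterations are needed.

12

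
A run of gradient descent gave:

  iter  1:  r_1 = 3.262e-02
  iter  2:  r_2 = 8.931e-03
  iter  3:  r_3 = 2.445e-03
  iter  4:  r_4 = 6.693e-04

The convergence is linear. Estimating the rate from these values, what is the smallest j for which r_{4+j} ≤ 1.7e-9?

Rate ρ ≈ r_4/r_3 = 6.693e-04/2.445e-03 = 0.2737.
After j more steps, r_{4+j} ≈ 6.693e-04·ρ^j; need ρ^j ≤ 1.7e-9/6.693e-04 = 2.53997e-06.
j ≥ ln(2.53997e-06)/ln(0.2737) = -12.8834/-1.29572 = 9.943.
So 10 more iterations are needed.

10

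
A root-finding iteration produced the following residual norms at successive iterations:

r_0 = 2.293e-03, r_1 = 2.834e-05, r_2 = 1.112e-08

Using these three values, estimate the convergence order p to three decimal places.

1.785

p ≈ ln(r_2/r_1) / ln(r_1/r_0)
  = ln(1.112e-08/2.834e-05) / ln(2.834e-05/2.293e-03)
  = ln(0.000392378) / ln(0.0123594)
  = -7.843285 / -4.393338 ≈ 1.785268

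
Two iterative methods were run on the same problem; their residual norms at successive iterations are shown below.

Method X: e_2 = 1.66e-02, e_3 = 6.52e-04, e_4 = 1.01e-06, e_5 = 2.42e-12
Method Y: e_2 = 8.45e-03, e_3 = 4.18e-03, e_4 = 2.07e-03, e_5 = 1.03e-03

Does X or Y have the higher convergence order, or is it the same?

Method X: p ≈ ln(2.42e-12/1.01e-06)/ln(1.01e-06/6.52e-04) ≈ 2.00.
Method Y: p ≈ ln(1.03e-03/2.07e-03)/ln(2.07e-03/4.18e-03) ≈ 0.99.
Method X has the higher order (≈2.0 vs ≈1.0).

X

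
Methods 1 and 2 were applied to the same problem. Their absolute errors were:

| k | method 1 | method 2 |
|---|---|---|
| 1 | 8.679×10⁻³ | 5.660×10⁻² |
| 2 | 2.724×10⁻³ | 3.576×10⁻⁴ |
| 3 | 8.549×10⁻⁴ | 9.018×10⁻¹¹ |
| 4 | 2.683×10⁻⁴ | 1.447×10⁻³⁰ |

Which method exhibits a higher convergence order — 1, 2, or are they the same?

Method 1: p ≈ ln(2.683×10⁻⁴/8.549×10⁻⁴)/ln(8.549×10⁻⁴/2.724×10⁻³) ≈ 1.00.
Method 2: p ≈ ln(1.447×10⁻³⁰/9.018×10⁻¹¹)/ln(9.018×10⁻¹¹/3.576×10⁻⁴) ≈ 3.00.
Method 2 has the higher order (≈3.0 vs ≈1.0).

2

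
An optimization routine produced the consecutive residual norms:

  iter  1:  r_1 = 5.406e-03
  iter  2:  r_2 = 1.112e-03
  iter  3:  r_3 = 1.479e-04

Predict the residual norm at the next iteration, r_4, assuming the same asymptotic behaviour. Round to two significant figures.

First estimate the order: p ≈ ln(r_3/r_2) / ln(r_2/r_1) = ln(1.479e-04/1.112e-03)/ln(1.112e-03/5.406e-03) = ln(0.133004)/ln(0.205697) ≈ 1.2757.
Then r_4 ≈ r_3·(r_3/r_2)^p = 1.479e-04·(0.133004)^1.2757 = 1.479e-04·0.0762631 ≈ 1.128e-05.

1.1e-5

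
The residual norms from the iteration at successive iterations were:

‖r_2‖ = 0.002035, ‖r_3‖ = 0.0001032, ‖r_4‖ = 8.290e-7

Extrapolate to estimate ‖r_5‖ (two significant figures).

3.4e-10

First estimate the order: p ≈ ln(‖r_4‖/‖r_3‖) / ln(‖r_3‖/‖r_2‖) = ln(8.290e-7/0.0001032)/ln(0.0001032/0.002035) = ln(0.00803295)/ln(0.0507125) ≈ 1.6180.
Then ‖r_5‖ ≈ ‖r_4‖·(‖r_4‖/‖r_3‖)^p = 8.290e-7·(0.00803295)^1.6180 = 8.290e-7·0.000407463 ≈ 3.378e-10.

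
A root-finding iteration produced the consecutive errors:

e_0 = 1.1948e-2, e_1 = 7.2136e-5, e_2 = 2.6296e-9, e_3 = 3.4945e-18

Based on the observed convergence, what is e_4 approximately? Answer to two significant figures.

6.2e-36

First estimate the order: p ≈ ln(e_3/e_2) / ln(e_2/e_1) = ln(3.4945e-18/2.6296e-9)/ln(2.6296e-9/7.2136e-5) = ln(1.32891e-09)/ln(3.64534e-05) ≈ 2.0000.
Then e_4 ≈ e_3·(e_3/e_2)^p = 3.4945e-18·(1.32891e-09)^2.0000 = 3.4945e-18·1.766e-18 ≈ 6.171e-36.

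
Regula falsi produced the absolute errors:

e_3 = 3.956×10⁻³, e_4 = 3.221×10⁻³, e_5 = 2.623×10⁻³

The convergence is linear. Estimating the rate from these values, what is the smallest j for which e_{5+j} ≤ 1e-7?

50

Rate ρ ≈ e_5/e_4 = 2.623×10⁻³/3.221×10⁻³ = 0.8143.
After j more steps, e_{5+j} ≈ 2.623×10⁻³·ρ^j; need ρ^j ≤ 1e-7/2.623×10⁻³ = 3.81243e-05.
j ≥ ln(3.81243e-05)/ln(0.8143) = -10.1747/-0.20543 = 49.529.
So 50 more iterations are needed.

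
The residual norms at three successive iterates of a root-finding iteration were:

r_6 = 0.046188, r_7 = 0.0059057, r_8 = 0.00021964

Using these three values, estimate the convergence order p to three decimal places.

p ≈ ln(r_8/r_7) / ln(r_7/r_6)
  = ln(0.00021964/0.0059057) / ln(0.0059057/0.046188)
  = ln(0.0371912) / ln(0.127862)
  = -3.291683 / -2.056804 ≈ 1.600387

1.600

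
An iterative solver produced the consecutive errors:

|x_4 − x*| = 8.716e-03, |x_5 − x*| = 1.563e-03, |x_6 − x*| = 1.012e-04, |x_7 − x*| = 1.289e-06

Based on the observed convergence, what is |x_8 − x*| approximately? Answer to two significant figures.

First estimate the order: p ≈ ln(|x_7 − x*|/|x_6 − x*|) / ln(|x_6 − x*|/|x_5 − x*|) = ln(1.289e-06/1.012e-04)/ln(1.012e-04/1.563e-03) = ln(0.0127372)/ln(0.0647473) ≈ 1.5940.
Then |x_8 − x*| ≈ |x_7 − x*|·(|x_7 − x*|/|x_6 − x*|)^p = 1.289e-06·(0.0127372)^1.5940 = 1.289e-06·0.000953867 ≈ 1.23e-09.

1.2e-9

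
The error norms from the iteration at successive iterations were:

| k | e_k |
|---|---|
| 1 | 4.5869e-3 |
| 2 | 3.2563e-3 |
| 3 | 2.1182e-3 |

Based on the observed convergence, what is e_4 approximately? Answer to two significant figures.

1.2e-3

First estimate the order: p ≈ ln(e_3/e_2) / ln(e_2/e_1) = ln(2.1182e-3/3.2563e-3)/ln(3.2563e-3/4.5869e-3) = ln(0.650493)/ln(0.709913) ≈ 1.2551.
Then e_4 ≈ e_3·(e_3/e_2)^p = 2.1182e-3·(0.650493)^1.2551 = 2.1182e-3·0.582909 ≈ 0.001235.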